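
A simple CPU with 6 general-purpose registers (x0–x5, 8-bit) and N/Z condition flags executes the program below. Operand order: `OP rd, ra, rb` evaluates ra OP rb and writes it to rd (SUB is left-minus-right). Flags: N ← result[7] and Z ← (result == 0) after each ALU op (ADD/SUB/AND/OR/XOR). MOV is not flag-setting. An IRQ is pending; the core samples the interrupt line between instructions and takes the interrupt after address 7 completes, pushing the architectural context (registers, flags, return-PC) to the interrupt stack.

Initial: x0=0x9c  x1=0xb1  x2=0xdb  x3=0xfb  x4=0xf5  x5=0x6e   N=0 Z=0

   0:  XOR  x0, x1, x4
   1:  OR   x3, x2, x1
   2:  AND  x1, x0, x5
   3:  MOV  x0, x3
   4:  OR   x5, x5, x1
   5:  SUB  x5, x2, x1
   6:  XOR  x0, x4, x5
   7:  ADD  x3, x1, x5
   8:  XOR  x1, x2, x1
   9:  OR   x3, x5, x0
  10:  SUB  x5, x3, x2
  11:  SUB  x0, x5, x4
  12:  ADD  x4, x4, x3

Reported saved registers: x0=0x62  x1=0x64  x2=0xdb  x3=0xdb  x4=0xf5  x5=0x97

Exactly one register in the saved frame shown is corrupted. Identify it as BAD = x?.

BAD = x1

after  0: x0=0x44 x1=0xb1 x2=0xdb x3=0xfb x4=0xf5 x5=0x6e  N=0 Z=0
after  1: x0=0x44 x1=0xb1 x2=0xdb x3=0xfb x4=0xf5 x5=0x6e  N=1 Z=0
after  2: x0=0x44 x1=0x44 x2=0xdb x3=0xfb x4=0xf5 x5=0x6e  N=0 Z=0
after  3: x0=0xfb x1=0x44 x2=0xdb x3=0xfb x4=0xf5 x5=0x6e  N=0 Z=0
after  4: x0=0xfb x1=0x44 x2=0xdb x3=0xfb x4=0xf5 x5=0x6e  N=0 Z=0
after  5: x0=0xfb x1=0x44 x2=0xdb x3=0xfb x4=0xf5 x5=0x97  N=1 Z=0
after  6: x0=0x62 x1=0x44 x2=0xdb x3=0xfb x4=0xf5 x5=0x97  N=0 Z=0
after  7: x0=0x62 x1=0x44 x2=0xdb x3=0xdb x4=0xf5 x5=0x97  N=1 Z=0
-- IRQ taken; context saved, return-PC = 8 --
mismatch: x1: reported 0x64 vs actual 0x44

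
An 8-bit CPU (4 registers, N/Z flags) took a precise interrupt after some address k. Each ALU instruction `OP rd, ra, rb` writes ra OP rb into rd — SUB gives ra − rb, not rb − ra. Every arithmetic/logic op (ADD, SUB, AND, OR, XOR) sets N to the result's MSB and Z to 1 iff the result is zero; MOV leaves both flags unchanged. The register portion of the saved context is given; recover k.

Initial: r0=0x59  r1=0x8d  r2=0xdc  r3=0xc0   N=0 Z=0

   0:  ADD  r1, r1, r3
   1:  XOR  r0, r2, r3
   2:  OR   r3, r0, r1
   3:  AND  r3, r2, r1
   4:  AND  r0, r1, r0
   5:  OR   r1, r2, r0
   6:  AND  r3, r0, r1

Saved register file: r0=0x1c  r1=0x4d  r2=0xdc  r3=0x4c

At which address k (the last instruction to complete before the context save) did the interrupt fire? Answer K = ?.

K = 3

after  0: r0=0x59 r1=0x4d r2=0xdc r3=0xc0  N=0 Z=0
after  1: r0=0x1c r1=0x4d r2=0xdc r3=0xc0  N=0 Z=0
after  2: r0=0x1c r1=0x4d r2=0xdc r3=0x5d  N=0 Z=0
after  3: r0=0x1c r1=0x4d r2=0xdc r3=0x4c  N=0 Z=0
-- IRQ taken; context saved, return-PC = 4 --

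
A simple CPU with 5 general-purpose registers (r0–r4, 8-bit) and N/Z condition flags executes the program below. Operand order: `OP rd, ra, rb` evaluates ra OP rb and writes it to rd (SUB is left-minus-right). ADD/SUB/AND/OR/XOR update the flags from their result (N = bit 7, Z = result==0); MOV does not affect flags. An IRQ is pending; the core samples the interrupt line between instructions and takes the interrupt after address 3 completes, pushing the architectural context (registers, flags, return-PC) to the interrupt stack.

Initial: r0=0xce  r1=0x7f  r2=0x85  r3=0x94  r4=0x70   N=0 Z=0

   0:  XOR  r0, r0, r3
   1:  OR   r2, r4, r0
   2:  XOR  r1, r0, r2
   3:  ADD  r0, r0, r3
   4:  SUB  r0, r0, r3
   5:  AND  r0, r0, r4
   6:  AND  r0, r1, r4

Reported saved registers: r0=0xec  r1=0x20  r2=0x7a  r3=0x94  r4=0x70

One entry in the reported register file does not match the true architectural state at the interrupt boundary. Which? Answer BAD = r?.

BAD = r0

after  0: r0=0x5a r1=0x7f r2=0x85 r3=0x94 r4=0x70  N=0 Z=0
after  1: r0=0x5a r1=0x7f r2=0x7a r3=0x94 r4=0x70  N=0 Z=0
after  2: r0=0x5a r1=0x20 r2=0x7a r3=0x94 r4=0x70  N=0 Z=0
after  3: r0=0xee r1=0x20 r2=0x7a r3=0x94 r4=0x70  N=1 Z=0
-- IRQ taken; context saved, return-PC = 4 --
mismatch: r0: reported 0xec vs actual 0xee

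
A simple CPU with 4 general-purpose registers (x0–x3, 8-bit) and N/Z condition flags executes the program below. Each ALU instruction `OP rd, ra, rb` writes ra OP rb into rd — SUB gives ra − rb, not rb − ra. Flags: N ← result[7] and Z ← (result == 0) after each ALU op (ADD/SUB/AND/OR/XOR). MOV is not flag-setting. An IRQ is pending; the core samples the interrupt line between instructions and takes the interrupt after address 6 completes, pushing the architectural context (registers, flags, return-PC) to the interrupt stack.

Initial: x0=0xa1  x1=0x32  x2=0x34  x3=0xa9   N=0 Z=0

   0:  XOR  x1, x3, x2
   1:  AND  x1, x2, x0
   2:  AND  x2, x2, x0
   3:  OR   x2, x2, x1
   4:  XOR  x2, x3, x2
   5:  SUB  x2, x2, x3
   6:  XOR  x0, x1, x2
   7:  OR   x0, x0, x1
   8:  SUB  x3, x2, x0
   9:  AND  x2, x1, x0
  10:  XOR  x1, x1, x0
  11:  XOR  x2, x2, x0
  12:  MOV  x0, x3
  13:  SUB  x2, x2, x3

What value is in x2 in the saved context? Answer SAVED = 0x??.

SAVED = 0xe0

after  0: x0=0xa1 x1=0x9d x2=0x34 x3=0xa9  N=1 Z=0
after  1: x0=0xa1 x1=0x20 x2=0x34 x3=0xa9  N=0 Z=0
after  2: x0=0xa1 x1=0x20 x2=0x20 x3=0xa9  N=0 Z=0
after  3: x0=0xa1 x1=0x20 x2=0x20 x3=0xa9  N=0 Z=0
after  4: x0=0xa1 x1=0x20 x2=0x89 x3=0xa9  N=1 Z=0
after  5: x0=0xa1 x1=0x20 x2=0xe0 x3=0xa9  N=1 Z=0
after  6: x0=0xc0 x1=0x20 x2=0xe0 x3=0xa9  N=1 Z=0
-- IRQ taken; context saved, return-PC = 7 --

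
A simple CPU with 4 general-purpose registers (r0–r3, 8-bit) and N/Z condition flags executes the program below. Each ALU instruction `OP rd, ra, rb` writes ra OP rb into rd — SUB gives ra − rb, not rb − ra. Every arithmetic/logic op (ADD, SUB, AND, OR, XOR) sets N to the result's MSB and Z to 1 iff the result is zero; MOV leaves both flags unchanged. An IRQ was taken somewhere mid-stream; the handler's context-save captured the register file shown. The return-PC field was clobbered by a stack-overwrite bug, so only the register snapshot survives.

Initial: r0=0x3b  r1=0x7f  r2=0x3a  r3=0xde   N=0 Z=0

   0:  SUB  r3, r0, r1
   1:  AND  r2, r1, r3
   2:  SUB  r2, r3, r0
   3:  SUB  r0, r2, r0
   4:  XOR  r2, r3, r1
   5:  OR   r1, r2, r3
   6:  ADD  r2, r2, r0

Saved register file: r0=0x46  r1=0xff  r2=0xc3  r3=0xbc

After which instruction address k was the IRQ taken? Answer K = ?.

K = 5

after  0: r0=0x3b r1=0x7f r2=0x3a r3=0xbc  N=1 Z=0
after  1: r0=0x3b r1=0x7f r2=0x3c r3=0xbc  N=0 Z=0
after  2: r0=0x3b r1=0x7f r2=0x81 r3=0xbc  N=1 Z=0
after  3: r0=0x46 r1=0x7f r2=0x81 r3=0xbc  N=0 Z=0
after  4: r0=0x46 r1=0x7f r2=0xc3 r3=0xbc  N=1 Z=0
after  5: r0=0x46 r1=0xff r2=0xc3 r3=0xbc  N=1 Z=0
-- IRQ taken; context saved, return-PC = 6 --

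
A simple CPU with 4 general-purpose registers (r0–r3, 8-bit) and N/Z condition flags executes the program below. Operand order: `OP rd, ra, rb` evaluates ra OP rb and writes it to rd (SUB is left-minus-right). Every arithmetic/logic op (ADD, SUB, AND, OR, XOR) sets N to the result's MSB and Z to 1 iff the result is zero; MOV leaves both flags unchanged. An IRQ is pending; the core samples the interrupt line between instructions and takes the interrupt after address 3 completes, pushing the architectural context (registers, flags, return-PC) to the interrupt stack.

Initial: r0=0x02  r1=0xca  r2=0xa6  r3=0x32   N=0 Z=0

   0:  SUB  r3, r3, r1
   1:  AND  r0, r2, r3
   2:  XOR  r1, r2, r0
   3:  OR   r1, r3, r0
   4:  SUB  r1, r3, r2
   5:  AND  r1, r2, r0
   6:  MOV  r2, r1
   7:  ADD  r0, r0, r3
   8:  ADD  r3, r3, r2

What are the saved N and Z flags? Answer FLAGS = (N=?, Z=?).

FLAGS = (N=0, Z=0)

after  0: r0=0x02 r1=0xca r2=0xa6 r3=0x68  N=0 Z=0
after  1: r0=0x20 r1=0xca r2=0xa6 r3=0x68  N=0 Z=0
after  2: r0=0x20 r1=0x86 r2=0xa6 r3=0x68  N=1 Z=0
after  3: r0=0x20 r1=0x68 r2=0xa6 r3=0x68  N=0 Z=0
-- IRQ taken; context saved, return-PC = 4 --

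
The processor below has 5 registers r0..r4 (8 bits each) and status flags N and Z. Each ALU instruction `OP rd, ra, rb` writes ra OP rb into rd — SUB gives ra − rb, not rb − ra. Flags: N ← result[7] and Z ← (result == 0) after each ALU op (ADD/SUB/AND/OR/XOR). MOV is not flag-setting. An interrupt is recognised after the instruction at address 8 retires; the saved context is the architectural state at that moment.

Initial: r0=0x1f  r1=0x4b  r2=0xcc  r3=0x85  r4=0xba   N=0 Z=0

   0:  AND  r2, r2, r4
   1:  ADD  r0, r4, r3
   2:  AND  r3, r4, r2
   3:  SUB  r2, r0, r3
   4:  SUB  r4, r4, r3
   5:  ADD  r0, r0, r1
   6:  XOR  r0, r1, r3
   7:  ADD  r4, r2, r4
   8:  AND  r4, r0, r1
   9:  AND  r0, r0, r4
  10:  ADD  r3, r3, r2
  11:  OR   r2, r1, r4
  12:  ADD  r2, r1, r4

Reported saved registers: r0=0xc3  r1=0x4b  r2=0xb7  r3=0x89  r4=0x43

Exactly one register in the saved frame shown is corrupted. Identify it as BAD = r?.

BAD = r3

after  0: r0=0x1f r1=0x4b r2=0x88 r3=0x85 r4=0xba  N=1 Z=0
after  1: r0=0x3f r1=0x4b r2=0x88 r3=0x85 r4=0xba  N=0 Z=0
after  2: r0=0x3f r1=0x4b r2=0x88 r3=0x88 r4=0xba  N=1 Z=0
after  3: r0=0x3f r1=0x4b r2=0xb7 r3=0x88 r4=0xba  N=1 Z=0
after  4: r0=0x3f r1=0x4b r2=0xb7 r3=0x88 r4=0x32  N=0 Z=0
after  5: r0=0x8a r1=0x4b r2=0xb7 r3=0x88 r4=0x32  N=1 Z=0
after  6: r0=0xc3 r1=0x4b r2=0xb7 r3=0x88 r4=0x32  N=1 Z=0
after  7: r0=0xc3 r1=0x4b r2=0xb7 r3=0x88 r4=0xe9  N=1 Z=0
after  8: r0=0xc3 r1=0x4b r2=0xb7 r3=0x88 r4=0x43  N=0 Z=0
-- IRQ taken; context saved, return-PC = 9 --
mismatch: r3: reported 0x89 vs actual 0x88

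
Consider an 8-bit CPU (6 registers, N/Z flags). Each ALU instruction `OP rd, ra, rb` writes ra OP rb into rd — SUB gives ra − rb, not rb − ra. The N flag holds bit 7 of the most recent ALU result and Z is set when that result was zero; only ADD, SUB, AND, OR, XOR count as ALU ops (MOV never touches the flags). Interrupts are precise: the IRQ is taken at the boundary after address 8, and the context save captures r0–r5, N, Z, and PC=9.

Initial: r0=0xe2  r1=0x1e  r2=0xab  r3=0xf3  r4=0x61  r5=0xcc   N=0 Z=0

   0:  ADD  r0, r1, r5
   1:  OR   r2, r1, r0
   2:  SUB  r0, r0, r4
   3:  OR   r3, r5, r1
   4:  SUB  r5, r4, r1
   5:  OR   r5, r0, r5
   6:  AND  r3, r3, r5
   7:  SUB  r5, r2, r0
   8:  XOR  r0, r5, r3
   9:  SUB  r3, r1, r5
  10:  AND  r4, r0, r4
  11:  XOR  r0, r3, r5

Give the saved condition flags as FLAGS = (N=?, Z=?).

after  0: r0=0xea r1=0x1e r2=0xab r3=0xf3 r4=0x61 r5=0xcc  N=1 Z=0
after  1: r0=0xea r1=0x1e r2=0xfe r3=0xf3 r4=0x61 r5=0xcc  N=1 Z=0
after  2: r0=0x89 r1=0x1e r2=0xfe r3=0xf3 r4=0x61 r5=0xcc  N=1 Z=0
after  3: r0=0x89 r1=0x1e r2=0xfe r3=0xde r4=0x61 r5=0xcc  N=1 Z=0
after  4: r0=0x89 r1=0x1e r2=0xfe r3=0xde r4=0x61 r5=0x43  N=0 Z=0
after  5: r0=0x89 r1=0x1e r2=0xfe r3=0xde r4=0x61 r5=0xcb  N=1 Z=0
after  6: r0=0x89 r1=0x1e r2=0xfe r3=0xca r4=0x61 r5=0xcb  N=1 Z=0
after  7: r0=0x89 r1=0x1e r2=0xfe r3=0xca r4=0x61 r5=0x75  N=0 Z=0
after  8: r0=0xbf r1=0x1e r2=0xfe r3=0xca r4=0x61 r5=0x75  N=1 Z=0
-- IRQ taken; context saved, return-PC = 9 --

FLAGS = (N=1, Z=0)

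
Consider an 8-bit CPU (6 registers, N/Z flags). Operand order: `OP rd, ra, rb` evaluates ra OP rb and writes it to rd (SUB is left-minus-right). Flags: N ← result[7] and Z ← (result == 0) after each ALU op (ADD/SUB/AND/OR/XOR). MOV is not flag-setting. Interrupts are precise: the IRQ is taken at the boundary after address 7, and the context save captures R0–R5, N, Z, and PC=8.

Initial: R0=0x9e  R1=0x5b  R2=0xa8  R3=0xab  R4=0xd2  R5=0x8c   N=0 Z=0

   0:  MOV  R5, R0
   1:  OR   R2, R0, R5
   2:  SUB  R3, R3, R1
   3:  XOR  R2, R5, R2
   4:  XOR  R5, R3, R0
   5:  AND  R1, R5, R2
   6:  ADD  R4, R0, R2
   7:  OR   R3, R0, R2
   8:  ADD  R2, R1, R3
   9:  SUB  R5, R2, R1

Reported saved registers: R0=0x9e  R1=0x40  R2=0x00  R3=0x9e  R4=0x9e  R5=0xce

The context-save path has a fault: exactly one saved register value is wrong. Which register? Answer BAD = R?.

BAD = R1

after  0: R0=0x9e R1=0x5b R2=0xa8 R3=0xab R4=0xd2 R5=0x9e  N=0 Z=0
after  1: R0=0x9e R1=0x5b R2=0x9e R3=0xab R4=0xd2 R5=0x9e  N=1 Z=0
after  2: R0=0x9e R1=0x5b R2=0x9e R3=0x50 R4=0xd2 R5=0x9e  N=0 Z=0
after  3: R0=0x9e R1=0x5b R2=0x00 R3=0x50 R4=0xd2 R5=0x9e  N=0 Z=1
after  4: R0=0x9e R1=0x5b R2=0x00 R3=0x50 R4=0xd2 R5=0xce  N=1 Z=0
after  5: R0=0x9e R1=0x00 R2=0x00 R3=0x50 R4=0xd2 R5=0xce  N=0 Z=1
after  6: R0=0x9e R1=0x00 R2=0x00 R3=0x50 R4=0x9e R5=0xce  N=1 Z=0
after  7: R0=0x9e R1=0x00 R2=0x00 R3=0x9e R4=0x9e R5=0xce  N=1 Z=0
-- IRQ taken; context saved, return-PC = 8 --
mismatch: R1: reported 0x40 vs actual 0x00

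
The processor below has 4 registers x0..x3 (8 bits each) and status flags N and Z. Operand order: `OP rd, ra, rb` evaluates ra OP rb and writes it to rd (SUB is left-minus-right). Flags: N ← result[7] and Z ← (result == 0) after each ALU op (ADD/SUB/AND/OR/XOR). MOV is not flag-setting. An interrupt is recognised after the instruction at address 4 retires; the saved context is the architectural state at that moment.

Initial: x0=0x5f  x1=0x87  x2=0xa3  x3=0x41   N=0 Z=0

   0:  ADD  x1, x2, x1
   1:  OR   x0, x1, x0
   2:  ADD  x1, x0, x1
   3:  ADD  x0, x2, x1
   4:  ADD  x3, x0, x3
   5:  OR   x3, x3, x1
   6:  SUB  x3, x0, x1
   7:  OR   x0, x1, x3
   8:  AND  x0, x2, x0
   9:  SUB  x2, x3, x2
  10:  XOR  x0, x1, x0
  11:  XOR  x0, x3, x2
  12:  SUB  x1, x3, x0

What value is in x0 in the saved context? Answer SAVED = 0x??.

after  0: x0=0x5f x1=0x2a x2=0xa3 x3=0x41  N=0 Z=0
after  1: x0=0x7f x1=0x2a x2=0xa3 x3=0x41  N=0 Z=0
after  2: x0=0x7f x1=0xa9 x2=0xa3 x3=0x41  N=1 Z=0
after  3: x0=0x4c x1=0xa9 x2=0xa3 x3=0x41  N=0 Z=0
after  4: x0=0x4c x1=0xa9 x2=0xa3 x3=0x8d  N=1 Z=0
-- IRQ taken; context saved, return-PC = 5 --

SAVED = 0x4c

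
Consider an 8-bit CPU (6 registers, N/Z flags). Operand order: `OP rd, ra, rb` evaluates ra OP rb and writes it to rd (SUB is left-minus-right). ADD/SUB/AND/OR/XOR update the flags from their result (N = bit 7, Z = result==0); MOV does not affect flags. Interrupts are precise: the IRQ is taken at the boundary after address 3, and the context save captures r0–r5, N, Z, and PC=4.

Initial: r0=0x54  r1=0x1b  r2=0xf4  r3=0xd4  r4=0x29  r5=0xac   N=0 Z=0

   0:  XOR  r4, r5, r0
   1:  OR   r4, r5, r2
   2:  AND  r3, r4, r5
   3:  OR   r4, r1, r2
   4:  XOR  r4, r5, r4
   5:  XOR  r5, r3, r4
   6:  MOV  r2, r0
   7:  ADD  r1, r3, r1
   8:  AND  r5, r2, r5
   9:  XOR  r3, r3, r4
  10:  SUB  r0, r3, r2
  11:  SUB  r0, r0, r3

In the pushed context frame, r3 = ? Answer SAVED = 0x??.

SAVED = 0xac

after  0: r0=0x54 r1=0x1b r2=0xf4 r3=0xd4 r4=0xf8 r5=0xac  N=1 Z=0
after  1: r0=0x54 r1=0x1b r2=0xf4 r3=0xd4 r4=0xfc r5=0xac  N=1 Z=0
after  2: r0=0x54 r1=0x1b r2=0xf4 r3=0xac r4=0xfc r5=0xac  N=1 Z=0
after  3: r0=0x54 r1=0x1b r2=0xf4 r3=0xac r4=0xff r5=0xac  N=1 Z=0
-- IRQ taken; context saved, return-PC = 4 --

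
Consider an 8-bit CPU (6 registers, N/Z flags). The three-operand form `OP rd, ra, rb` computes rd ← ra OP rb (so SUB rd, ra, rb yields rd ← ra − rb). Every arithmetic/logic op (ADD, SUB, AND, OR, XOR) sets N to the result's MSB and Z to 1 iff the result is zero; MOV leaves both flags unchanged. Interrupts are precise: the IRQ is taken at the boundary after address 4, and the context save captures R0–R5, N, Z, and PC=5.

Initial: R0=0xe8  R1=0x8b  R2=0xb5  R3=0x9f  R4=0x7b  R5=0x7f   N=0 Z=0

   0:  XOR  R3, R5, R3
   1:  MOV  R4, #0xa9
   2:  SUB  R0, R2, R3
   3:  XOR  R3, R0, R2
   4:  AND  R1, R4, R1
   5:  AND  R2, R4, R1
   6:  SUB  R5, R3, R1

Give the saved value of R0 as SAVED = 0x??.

after  0: R0=0xe8 R1=0x8b R2=0xb5 R3=0xe0 R4=0x7b R5=0x7f  N=1 Z=0
after  1: R0=0xe8 R1=0x8b R2=0xb5 R3=0xe0 R4=0xa9 R5=0x7f  N=1 Z=0
after  2: R0=0xd5 R1=0x8b R2=0xb5 R3=0xe0 R4=0xa9 R5=0x7f  N=1 Z=0
after  3: R0=0xd5 R1=0x8b R2=0xb5 R3=0x60 R4=0xa9 R5=0x7f  N=0 Z=0
after  4: R0=0xd5 R1=0x89 R2=0xb5 R3=0x60 R4=0xa9 R5=0x7f  N=1 Z=0
-- IRQ taken; context saved, return-PC = 5 --

SAVED = 0xd5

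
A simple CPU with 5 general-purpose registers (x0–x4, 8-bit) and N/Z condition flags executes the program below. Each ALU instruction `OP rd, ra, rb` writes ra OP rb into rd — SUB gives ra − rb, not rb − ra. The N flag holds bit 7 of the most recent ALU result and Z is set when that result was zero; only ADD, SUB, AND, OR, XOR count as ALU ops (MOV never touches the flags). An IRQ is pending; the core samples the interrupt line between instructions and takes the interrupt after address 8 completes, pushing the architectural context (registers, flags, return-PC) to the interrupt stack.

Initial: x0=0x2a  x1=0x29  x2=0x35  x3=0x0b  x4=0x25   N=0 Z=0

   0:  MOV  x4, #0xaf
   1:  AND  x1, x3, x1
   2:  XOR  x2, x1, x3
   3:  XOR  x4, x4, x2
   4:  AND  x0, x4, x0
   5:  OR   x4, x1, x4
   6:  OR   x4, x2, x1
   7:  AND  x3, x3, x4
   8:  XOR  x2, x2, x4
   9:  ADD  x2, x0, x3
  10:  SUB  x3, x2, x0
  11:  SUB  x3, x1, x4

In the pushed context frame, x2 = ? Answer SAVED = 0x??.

after  0: x0=0x2a x1=0x29 x2=0x35 x3=0x0b x4=0xaf  N=0 Z=0
after  1: x0=0x2a x1=0x09 x2=0x35 x3=0x0b x4=0xaf  N=0 Z=0
after  2: x0=0x2a x1=0x09 x2=0x02 x3=0x0b x4=0xaf  N=0 Z=0
after  3: x0=0x2a x1=0x09 x2=0x02 x3=0x0b x4=0xad  N=1 Z=0
after  4: x0=0x28 x1=0x09 x2=0x02 x3=0x0b x4=0xad  N=0 Z=0
after  5: x0=0x28 x1=0x09 x2=0x02 x3=0x0b x4=0xad  N=1 Z=0
after  6: x0=0x28 x1=0x09 x2=0x02 x3=0x0b x4=0x0b  N=0 Z=0
after  7: x0=0x28 x1=0x09 x2=0x02 x3=0x0b x4=0x0b  N=0 Z=0
after  8: x0=0x28 x1=0x09 x2=0x09 x3=0x0b x4=0x0b  N=0 Z=0
-- IRQ taken; context saved, return-PC = 9 --

SAVED = 0x09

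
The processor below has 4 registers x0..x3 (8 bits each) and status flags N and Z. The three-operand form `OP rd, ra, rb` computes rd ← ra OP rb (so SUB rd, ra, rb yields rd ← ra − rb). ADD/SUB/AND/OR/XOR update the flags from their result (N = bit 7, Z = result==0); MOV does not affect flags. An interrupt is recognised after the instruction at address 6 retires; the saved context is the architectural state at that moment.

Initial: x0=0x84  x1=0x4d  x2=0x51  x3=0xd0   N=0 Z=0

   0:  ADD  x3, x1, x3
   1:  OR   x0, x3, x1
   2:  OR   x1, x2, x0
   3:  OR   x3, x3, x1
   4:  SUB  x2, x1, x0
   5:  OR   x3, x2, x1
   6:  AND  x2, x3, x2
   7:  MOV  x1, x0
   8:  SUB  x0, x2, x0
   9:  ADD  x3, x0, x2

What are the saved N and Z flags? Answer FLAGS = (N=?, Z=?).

after  0: x0=0x84 x1=0x4d x2=0x51 x3=0x1d  N=0 Z=0
after  1: x0=0x5d x1=0x4d x2=0x51 x3=0x1d  N=0 Z=0
after  2: x0=0x5d x1=0x5d x2=0x51 x3=0x1d  N=0 Z=0
after  3: x0=0x5d x1=0x5d x2=0x51 x3=0x5d  N=0 Z=0
after  4: x0=0x5d x1=0x5d x2=0x00 x3=0x5d  N=0 Z=1
after  5: x0=0x5d x1=0x5d x2=0x00 x3=0x5d  N=0 Z=0
after  6: x0=0x5d x1=0x5d x2=0x00 x3=0x5d  N=0 Z=1
-- IRQ taken; context saved, return-PC = 7 --

FLAGS = (N=0, Z=1)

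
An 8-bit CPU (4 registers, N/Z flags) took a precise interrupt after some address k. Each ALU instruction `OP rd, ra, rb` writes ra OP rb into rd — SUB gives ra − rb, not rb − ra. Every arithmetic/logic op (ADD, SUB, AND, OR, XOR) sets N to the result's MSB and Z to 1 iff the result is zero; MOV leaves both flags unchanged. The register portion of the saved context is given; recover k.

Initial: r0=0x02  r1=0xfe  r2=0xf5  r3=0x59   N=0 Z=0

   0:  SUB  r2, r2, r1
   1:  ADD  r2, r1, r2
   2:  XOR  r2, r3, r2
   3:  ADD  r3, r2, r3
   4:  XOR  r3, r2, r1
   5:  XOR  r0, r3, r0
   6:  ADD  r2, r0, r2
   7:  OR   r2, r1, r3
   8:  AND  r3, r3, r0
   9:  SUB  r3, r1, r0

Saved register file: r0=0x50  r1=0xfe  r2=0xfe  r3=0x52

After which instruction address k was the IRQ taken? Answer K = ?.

K = 7

after  0: r0=0x02 r1=0xfe r2=0xf7 r3=0x59  N=1 Z=0
after  1: r0=0x02 r1=0xfe r2=0xf5 r3=0x59  N=1 Z=0
after  2: r0=0x02 r1=0xfe r2=0xac r3=0x59  N=1 Z=0
after  3: r0=0x02 r1=0xfe r2=0xac r3=0x05  N=0 Z=0
after  4: r0=0x02 r1=0xfe r2=0xac r3=0x52  N=0 Z=0
after  5: r0=0x50 r1=0xfe r2=0xac r3=0x52  N=0 Z=0
after  6: r0=0x50 r1=0xfe r2=0xfc r3=0x52  N=1 Z=0
after  7: r0=0x50 r1=0xfe r2=0xfe r3=0x52  N=1 Z=0
-- IRQ taken; context saved, return-PC = 8 --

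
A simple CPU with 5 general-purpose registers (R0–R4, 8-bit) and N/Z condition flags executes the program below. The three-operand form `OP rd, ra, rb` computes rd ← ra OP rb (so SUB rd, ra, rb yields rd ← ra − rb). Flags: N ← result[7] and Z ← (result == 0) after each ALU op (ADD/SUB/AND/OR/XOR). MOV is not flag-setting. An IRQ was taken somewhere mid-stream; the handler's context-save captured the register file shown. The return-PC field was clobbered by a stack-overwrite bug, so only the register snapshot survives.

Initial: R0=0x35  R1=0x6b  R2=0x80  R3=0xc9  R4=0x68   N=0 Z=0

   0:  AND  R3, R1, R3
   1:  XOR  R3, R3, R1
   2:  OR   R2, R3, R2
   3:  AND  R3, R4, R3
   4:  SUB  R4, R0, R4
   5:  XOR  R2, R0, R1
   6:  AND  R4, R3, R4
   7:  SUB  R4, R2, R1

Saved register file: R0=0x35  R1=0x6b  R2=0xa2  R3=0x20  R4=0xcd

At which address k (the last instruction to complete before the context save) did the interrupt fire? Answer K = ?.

after  0: R0=0x35 R1=0x6b R2=0x80 R3=0x49 R4=0x68  N=0 Z=0
after  1: R0=0x35 R1=0x6b R2=0x80 R3=0x22 R4=0x68  N=0 Z=0
after  2: R0=0x35 R1=0x6b R2=0xa2 R3=0x22 R4=0x68  N=1 Z=0
after  3: R0=0x35 R1=0x6b R2=0xa2 R3=0x20 R4=0x68  N=0 Z=0
after  4: R0=0x35 R1=0x6b R2=0xa2 R3=0x20 R4=0xcd  N=1 Z=0
-- IRQ taken; context saved, return-PC = 5 --

K = 4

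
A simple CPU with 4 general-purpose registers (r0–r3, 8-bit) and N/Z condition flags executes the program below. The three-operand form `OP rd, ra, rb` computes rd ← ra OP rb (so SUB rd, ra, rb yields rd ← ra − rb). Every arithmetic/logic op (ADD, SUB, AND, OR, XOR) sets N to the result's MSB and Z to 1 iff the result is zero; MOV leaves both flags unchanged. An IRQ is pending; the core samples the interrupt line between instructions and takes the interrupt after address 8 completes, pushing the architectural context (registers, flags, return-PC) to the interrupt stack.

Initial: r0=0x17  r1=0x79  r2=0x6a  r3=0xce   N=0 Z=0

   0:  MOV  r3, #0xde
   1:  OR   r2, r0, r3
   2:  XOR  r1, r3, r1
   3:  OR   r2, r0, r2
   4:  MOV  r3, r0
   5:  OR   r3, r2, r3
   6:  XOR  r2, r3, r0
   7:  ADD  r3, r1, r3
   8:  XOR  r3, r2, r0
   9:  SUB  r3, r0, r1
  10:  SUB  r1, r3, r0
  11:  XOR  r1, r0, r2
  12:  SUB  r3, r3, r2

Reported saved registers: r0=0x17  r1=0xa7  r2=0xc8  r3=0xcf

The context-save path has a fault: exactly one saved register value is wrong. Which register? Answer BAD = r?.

BAD = r3

after  0: r0=0x17 r1=0x79 r2=0x6a r3=0xde  N=0 Z=0
after  1: r0=0x17 r1=0x79 r2=0xdf r3=0xde  N=1 Z=0
after  2: r0=0x17 r1=0xa7 r2=0xdf r3=0xde  N=1 Z=0
after  3: r0=0x17 r1=0xa7 r2=0xdf r3=0xde  N=1 Z=0
after  4: r0=0x17 r1=0xa7 r2=0xdf r3=0x17  N=1 Z=0
after  5: r0=0x17 r1=0xa7 r2=0xdf r3=0xdf  N=1 Z=0
after  6: r0=0x17 r1=0xa7 r2=0xc8 r3=0xdf  N=1 Z=0
after  7: r0=0x17 r1=0xa7 r2=0xc8 r3=0x86  N=1 Z=0
after  8: r0=0x17 r1=0xa7 r2=0xc8 r3=0xdf  N=1 Z=0
-- IRQ taken; context saved, return-PC = 9 --
mismatch: r3: reported 0xcf vs actual 0xdf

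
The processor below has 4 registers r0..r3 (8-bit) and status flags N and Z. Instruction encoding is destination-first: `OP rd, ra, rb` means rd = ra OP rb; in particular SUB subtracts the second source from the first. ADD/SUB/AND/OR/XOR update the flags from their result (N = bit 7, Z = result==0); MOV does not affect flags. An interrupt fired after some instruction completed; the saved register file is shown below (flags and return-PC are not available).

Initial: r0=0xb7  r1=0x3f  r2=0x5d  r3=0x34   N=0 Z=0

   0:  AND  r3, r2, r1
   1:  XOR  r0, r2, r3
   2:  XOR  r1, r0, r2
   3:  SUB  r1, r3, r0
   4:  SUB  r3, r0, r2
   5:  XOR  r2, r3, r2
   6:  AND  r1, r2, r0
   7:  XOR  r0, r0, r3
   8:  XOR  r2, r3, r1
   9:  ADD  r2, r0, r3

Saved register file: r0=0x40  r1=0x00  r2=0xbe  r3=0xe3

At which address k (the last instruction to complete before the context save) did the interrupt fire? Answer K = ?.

K = 6

after  0: r0=0xb7 r1=0x3f r2=0x5d r3=0x1d  N=0 Z=0
after  1: r0=0x40 r1=0x3f r2=0x5d r3=0x1d  N=0 Z=0
after  2: r0=0x40 r1=0x1d r2=0x5d r3=0x1d  N=0 Z=0
after  3: r0=0x40 r1=0xdd r2=0x5d r3=0x1d  N=1 Z=0
after  4: r0=0x40 r1=0xdd r2=0x5d r3=0xe3  N=1 Z=0
after  5: r0=0x40 r1=0xdd r2=0xbe r3=0xe3  N=1 Z=0
after  6: r0=0x40 r1=0x00 r2=0xbe r3=0xe3  N=0 Z=1
-- IRQ taken; context saved, return-PC = 7 --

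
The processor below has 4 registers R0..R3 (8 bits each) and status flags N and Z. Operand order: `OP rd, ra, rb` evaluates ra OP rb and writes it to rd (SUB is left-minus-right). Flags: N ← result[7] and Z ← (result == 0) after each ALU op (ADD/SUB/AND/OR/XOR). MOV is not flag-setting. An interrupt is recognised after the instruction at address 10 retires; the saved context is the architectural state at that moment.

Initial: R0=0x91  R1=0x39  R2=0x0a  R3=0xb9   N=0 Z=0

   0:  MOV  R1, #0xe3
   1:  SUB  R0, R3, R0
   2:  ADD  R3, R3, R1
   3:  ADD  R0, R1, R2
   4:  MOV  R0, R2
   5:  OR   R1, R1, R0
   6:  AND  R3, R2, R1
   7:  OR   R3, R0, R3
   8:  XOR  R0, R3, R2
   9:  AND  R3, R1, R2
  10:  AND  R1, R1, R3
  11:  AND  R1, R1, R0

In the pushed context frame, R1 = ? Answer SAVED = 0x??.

after  0: R0=0x91 R1=0xe3 R2=0x0a R3=0xb9  N=0 Z=0
after  1: R0=0x28 R1=0xe3 R2=0x0a R3=0xb9  N=0 Z=0
after  2: R0=0x28 R1=0xe3 R2=0x0a R3=0x9c  N=1 Z=0
after  3: R0=0xed R1=0xe3 R2=0x0a R3=0x9c  N=1 Z=0
after  4: R0=0x0a R1=0xe3 R2=0x0a R3=0x9c  N=1 Z=0
after  5: R0=0x0a R1=0xeb R2=0x0a R3=0x9c  N=1 Z=0
after  6: R0=0x0a R1=0xeb R2=0x0a R3=0x0a  N=0 Z=0
after  7: R0=0x0a R1=0xeb R2=0x0a R3=0x0a  N=0 Z=0
after  8: R0=0x00 R1=0xeb R2=0x0a R3=0x0a  N=0 Z=1
after  9: R0=0x00 R1=0xeb R2=0x0a R3=0x0a  N=0 Z=0
after 10: R0=0x00 R1=0x0a R2=0x0a R3=0x0a  N=0 Z=0
-- IRQ taken; context saved, return-PC = 11 --

SAVED = 0x0a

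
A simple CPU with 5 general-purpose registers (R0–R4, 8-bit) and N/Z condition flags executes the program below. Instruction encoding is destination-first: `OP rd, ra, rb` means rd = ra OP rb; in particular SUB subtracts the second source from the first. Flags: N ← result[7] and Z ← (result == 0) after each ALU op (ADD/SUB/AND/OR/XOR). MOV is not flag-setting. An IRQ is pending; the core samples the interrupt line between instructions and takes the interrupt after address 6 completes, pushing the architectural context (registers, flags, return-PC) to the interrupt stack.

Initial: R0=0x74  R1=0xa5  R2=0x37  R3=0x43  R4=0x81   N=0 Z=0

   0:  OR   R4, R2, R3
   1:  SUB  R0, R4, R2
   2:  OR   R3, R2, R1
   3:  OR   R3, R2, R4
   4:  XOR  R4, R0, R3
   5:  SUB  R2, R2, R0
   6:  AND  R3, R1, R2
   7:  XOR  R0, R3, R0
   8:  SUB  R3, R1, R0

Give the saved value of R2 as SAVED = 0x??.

after  0: R0=0x74 R1=0xa5 R2=0x37 R3=0x43 R4=0x77  N=0 Z=0
after  1: R0=0x40 R1=0xa5 R2=0x37 R3=0x43 R4=0x77  N=0 Z=0
after  2: R0=0x40 R1=0xa5 R2=0x37 R3=0xb7 R4=0x77  N=1 Z=0
after  3: R0=0x40 R1=0xa5 R2=0x37 R3=0x77 R4=0x77  N=0 Z=0
after  4: R0=0x40 R1=0xa5 R2=0x37 R3=0x77 R4=0x37  N=0 Z=0
after  5: R0=0x40 R1=0xa5 R2=0xf7 R3=0x77 R4=0x37  N=1 Z=0
after  6: R0=0x40 R1=0xa5 R2=0xf7 R3=0xa5 R4=0x37  N=1 Z=0
-- IRQ taken; context saved, return-PC = 7 --

SAVED = 0xf7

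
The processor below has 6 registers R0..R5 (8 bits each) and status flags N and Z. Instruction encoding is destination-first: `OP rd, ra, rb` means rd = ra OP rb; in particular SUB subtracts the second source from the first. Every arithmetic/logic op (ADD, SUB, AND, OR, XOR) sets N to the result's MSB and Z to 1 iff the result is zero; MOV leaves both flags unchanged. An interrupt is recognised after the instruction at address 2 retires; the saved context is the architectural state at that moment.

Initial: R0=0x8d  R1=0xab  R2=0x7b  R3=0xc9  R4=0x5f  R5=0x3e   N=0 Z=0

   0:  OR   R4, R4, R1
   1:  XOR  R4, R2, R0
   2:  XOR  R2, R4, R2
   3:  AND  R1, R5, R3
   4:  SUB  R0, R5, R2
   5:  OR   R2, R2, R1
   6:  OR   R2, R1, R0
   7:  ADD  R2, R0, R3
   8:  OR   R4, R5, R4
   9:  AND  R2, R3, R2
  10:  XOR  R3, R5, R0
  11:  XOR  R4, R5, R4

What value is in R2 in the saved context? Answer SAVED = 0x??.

SAVED = 0x8d

after  0: R0=0x8d R1=0xab R2=0x7b R3=0xc9 R4=0xff R5=0x3e  N=1 Z=0
after  1: R0=0x8d R1=0xab R2=0x7b R3=0xc9 R4=0xf6 R5=0x3e  N=1 Z=0
after  2: R0=0x8d R1=0xab R2=0x8d R3=0xc9 R4=0xf6 R5=0x3e  N=1 Z=0
-- IRQ taken; context saved, return-PC = 3 --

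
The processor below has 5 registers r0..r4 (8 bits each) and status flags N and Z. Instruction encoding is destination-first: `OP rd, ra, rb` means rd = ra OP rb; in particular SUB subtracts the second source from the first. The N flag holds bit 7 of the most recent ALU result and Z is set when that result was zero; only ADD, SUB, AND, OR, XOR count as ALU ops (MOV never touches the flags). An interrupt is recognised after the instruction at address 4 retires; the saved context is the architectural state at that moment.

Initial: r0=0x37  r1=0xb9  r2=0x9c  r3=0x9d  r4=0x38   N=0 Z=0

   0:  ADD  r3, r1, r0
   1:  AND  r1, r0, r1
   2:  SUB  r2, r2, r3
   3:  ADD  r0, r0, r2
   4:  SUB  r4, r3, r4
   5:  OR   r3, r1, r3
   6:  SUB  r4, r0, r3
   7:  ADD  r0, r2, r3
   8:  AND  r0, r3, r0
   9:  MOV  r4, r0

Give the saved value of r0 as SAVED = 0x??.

SAVED = 0xe3

after  0: r0=0x37 r1=0xb9 r2=0x9c r3=0xf0 r4=0x38  N=1 Z=0
after  1: r0=0x37 r1=0x31 r2=0x9c r3=0xf0 r4=0x38  N=0 Z=0
after  2: r0=0x37 r1=0x31 r2=0xac r3=0xf0 r4=0x38  N=1 Z=0
after  3: r0=0xe3 r1=0x31 r2=0xac r3=0xf0 r4=0x38  N=1 Z=0
after  4: r0=0xe3 r1=0x31 r2=0xac r3=0xf0 r4=0xb8  N=1 Z=0
-- IRQ taken; context saved, return-PC = 5 --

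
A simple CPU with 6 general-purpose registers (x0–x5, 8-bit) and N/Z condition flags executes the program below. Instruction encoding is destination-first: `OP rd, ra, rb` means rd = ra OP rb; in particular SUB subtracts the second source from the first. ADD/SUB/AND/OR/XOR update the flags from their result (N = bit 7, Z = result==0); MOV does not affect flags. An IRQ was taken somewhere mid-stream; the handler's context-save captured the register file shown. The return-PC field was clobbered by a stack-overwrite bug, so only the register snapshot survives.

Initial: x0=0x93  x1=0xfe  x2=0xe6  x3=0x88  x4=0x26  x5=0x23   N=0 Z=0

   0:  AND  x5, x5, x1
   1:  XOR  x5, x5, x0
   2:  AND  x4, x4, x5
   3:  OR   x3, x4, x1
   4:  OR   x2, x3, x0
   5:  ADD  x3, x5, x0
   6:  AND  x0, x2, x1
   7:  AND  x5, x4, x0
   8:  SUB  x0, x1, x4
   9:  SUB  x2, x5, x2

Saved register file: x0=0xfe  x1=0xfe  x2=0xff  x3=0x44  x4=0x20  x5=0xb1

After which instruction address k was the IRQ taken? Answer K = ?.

K = 6

after  0: x0=0x93 x1=0xfe x2=0xe6 x3=0x88 x4=0x26 x5=0x22  N=0 Z=0
after  1: x0=0x93 x1=0xfe x2=0xe6 x3=0x88 x4=0x26 x5=0xb1  N=1 Z=0
after  2: x0=0x93 x1=0xfe x2=0xe6 x3=0x88 x4=0x20 x5=0xb1  N=0 Z=0
after  3: x0=0x93 x1=0xfe x2=0xe6 x3=0xfe x4=0x20 x5=0xb1  N=1 Z=0
after  4: x0=0x93 x1=0xfe x2=0xff x3=0xfe x4=0x20 x5=0xb1  N=1 Z=0
after  5: x0=0x93 x1=0xfe x2=0xff x3=0x44 x4=0x20 x5=0xb1  N=0 Z=0
after  6: x0=0xfe x1=0xfe x2=0xff x3=0x44 x4=0x20 x5=0xb1  N=1 Z=0
-- IRQ taken; context saved, return-PC = 7 --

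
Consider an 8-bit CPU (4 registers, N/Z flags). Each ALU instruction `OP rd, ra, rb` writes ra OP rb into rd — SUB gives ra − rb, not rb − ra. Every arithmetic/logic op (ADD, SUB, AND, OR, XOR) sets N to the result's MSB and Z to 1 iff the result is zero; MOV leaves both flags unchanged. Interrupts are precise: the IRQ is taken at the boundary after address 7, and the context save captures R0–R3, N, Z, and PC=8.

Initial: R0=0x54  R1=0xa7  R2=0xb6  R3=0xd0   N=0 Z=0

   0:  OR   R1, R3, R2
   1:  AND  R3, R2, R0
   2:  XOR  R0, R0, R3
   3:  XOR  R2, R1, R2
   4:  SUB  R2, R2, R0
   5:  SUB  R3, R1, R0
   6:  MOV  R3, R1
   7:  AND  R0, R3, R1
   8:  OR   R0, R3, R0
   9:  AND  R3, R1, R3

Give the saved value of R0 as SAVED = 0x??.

after  0: R0=0x54 R1=0xf6 R2=0xb6 R3=0xd0  N=1 Z=0
after  1: R0=0x54 R1=0xf6 R2=0xb6 R3=0x14  N=0 Z=0
after  2: R0=0x40 R1=0xf6 R2=0xb6 R3=0x14  N=0 Z=0
after  3: R0=0x40 R1=0xf6 R2=0x40 R3=0x14  N=0 Z=0
after  4: R0=0x40 R1=0xf6 R2=0x00 R3=0x14  N=0 Z=1
after  5: R0=0x40 R1=0xf6 R2=0x00 R3=0xb6  N=1 Z=0
after  6: R0=0x40 R1=0xf6 R2=0x00 R3=0xf6  N=1 Z=0
after  7: R0=0xf6 R1=0xf6 R2=0x00 R3=0xf6  N=1 Z=0
-- IRQ taken; context saved, return-PC = 8 --

SAVED = 0xf6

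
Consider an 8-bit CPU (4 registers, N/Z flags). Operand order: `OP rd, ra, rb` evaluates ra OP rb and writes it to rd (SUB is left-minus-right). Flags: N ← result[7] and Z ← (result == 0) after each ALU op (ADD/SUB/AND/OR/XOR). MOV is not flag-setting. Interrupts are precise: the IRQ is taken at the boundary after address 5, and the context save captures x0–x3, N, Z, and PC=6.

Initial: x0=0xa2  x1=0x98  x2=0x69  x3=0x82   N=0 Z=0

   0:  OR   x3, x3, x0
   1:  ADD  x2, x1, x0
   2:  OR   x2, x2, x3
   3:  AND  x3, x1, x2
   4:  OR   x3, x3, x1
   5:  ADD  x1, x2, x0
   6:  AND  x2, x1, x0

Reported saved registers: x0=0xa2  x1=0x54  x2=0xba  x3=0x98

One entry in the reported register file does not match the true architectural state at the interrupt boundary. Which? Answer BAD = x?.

after  0: x0=0xa2 x1=0x98 x2=0x69 x3=0xa2  N=1 Z=0
after  1: x0=0xa2 x1=0x98 x2=0x3a x3=0xa2  N=0 Z=0
after  2: x0=0xa2 x1=0x98 x2=0xba x3=0xa2  N=1 Z=0
after  3: x0=0xa2 x1=0x98 x2=0xba x3=0x98  N=1 Z=0
after  4: x0=0xa2 x1=0x98 x2=0xba x3=0x98  N=1 Z=0
after  5: x0=0xa2 x1=0x5c x2=0xba x3=0x98  N=0 Z=0
-- IRQ taken; context saved, return-PC = 6 --
mismatch: x1: reported 0x54 vs actual 0x5c

BAD = x1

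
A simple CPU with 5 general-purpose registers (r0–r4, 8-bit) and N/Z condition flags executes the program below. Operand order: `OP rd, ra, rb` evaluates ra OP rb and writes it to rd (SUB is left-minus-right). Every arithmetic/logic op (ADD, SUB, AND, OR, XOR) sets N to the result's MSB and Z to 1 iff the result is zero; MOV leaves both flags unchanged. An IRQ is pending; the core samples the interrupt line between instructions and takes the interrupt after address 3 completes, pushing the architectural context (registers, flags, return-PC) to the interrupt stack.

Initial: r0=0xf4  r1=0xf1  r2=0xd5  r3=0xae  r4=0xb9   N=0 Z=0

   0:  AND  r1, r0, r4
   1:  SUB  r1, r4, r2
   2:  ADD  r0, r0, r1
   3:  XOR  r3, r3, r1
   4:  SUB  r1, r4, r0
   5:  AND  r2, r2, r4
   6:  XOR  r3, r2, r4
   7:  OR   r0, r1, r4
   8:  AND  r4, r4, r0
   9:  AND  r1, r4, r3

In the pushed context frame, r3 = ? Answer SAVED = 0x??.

SAVED = 0x4a

after  0: r0=0xf4 r1=0xb0 r2=0xd5 r3=0xae r4=0xb9  N=1 Z=0
after  1: r0=0xf4 r1=0xe4 r2=0xd5 r3=0xae r4=0xb9  N=1 Z=0
after  2: r0=0xd8 r1=0xe4 r2=0xd5 r3=0xae r4=0xb9  N=1 Z=0
after  3: r0=0xd8 r1=0xe4 r2=0xd5 r3=0x4a r4=0xb9  N=0 Z=0
-- IRQ taken; context saved, return-PC = 4 --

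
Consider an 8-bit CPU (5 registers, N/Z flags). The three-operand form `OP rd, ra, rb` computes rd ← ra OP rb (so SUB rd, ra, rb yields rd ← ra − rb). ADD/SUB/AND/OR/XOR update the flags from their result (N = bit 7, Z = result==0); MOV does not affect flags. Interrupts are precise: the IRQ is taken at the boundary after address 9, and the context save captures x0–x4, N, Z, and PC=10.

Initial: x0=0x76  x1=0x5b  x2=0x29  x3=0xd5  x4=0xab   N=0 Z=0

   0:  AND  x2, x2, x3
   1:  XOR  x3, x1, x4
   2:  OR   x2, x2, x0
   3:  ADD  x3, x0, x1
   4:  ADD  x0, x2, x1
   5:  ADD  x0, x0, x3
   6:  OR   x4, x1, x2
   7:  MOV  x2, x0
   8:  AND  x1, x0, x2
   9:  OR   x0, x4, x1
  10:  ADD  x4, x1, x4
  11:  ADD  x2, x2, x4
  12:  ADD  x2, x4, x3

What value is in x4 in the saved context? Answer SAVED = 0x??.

after  0: x0=0x76 x1=0x5b x2=0x01 x3=0xd5 x4=0xab  N=0 Z=0
after  1: x0=0x76 x1=0x5b x2=0x01 x3=0xf0 x4=0xab  N=1 Z=0
after  2: x0=0x76 x1=0x5b x2=0x77 x3=0xf0 x4=0xab  N=0 Z=0
after  3: x0=0x76 x1=0x5b x2=0x77 x3=0xd1 x4=0xab  N=1 Z=0
after  4: x0=0xd2 x1=0x5b x2=0x77 x3=0xd1 x4=0xab  N=1 Z=0
after  5: x0=0xa3 x1=0x5b x2=0x77 x3=0xd1 x4=0xab  N=1 Z=0
after  6: x0=0xa3 x1=0x5b x2=0x77 x3=0xd1 x4=0x7f  N=0 Z=0
after  7: x0=0xa3 x1=0x5b x2=0xa3 x3=0xd1 x4=0x7f  N=0 Z=0
after  8: x0=0xa3 x1=0xa3 x2=0xa3 x3=0xd1 x4=0x7f  N=1 Z=0
after  9: x0=0xff x1=0xa3 x2=0xa3 x3=0xd1 x4=0x7f  N=1 Z=0
-- IRQ taken; context saved, return-PC = 10 --

SAVED = 0x7f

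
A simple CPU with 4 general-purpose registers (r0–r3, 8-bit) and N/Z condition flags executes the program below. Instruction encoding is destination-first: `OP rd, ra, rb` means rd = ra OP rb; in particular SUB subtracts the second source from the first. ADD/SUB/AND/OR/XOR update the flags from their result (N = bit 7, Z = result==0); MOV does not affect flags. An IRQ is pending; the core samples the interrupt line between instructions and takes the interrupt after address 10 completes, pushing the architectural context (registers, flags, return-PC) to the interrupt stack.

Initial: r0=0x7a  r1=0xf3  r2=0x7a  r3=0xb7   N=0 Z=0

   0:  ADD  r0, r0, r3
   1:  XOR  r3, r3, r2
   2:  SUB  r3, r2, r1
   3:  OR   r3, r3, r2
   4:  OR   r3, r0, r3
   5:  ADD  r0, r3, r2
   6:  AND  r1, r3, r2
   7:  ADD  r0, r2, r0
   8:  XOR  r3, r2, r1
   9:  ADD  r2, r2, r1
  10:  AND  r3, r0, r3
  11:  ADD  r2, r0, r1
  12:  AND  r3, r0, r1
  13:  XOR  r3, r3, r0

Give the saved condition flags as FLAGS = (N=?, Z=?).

after  0: r0=0x31 r1=0xf3 r2=0x7a r3=0xb7  N=0 Z=0
after  1: r0=0x31 r1=0xf3 r2=0x7a r3=0xcd  N=1 Z=0
after  2: r0=0x31 r1=0xf3 r2=0x7a r3=0x87  N=1 Z=0
after  3: r0=0x31 r1=0xf3 r2=0x7a r3=0xff  N=1 Z=0
after  4: r0=0x31 r1=0xf3 r2=0x7a r3=0xff  N=1 Z=0
after  5: r0=0x79 r1=0xf3 r2=0x7a r3=0xff  N=0 Z=0
after  6: r0=0x79 r1=0x7a r2=0x7a r3=0xff  N=0 Z=0
after  7: r0=0xf3 r1=0x7a r2=0x7a r3=0xff  N=1 Z=0
after  8: r0=0xf3 r1=0x7a r2=0x7a r3=0x00  N=0 Z=1
after  9: r0=0xf3 r1=0x7a r2=0xf4 r3=0x00  N=1 Z=0
after 10: r0=0xf3 r1=0x7a r2=0xf4 r3=0x00  N=0 Z=1
-- IRQ taken; context saved, return-PC = 11 --

FLAGS = (N=0, Z=1)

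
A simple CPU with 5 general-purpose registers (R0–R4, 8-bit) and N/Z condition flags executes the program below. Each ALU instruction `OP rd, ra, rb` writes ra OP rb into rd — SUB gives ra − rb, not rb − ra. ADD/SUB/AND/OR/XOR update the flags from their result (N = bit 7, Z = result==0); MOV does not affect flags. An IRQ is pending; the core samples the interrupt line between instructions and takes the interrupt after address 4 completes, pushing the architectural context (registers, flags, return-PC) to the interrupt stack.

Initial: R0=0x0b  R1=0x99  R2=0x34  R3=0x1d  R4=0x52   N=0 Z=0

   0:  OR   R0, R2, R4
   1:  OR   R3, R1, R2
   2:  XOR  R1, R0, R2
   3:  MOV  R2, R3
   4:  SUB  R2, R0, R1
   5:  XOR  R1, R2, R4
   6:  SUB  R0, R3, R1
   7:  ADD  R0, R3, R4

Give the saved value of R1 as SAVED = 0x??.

SAVED = 0x42

after  0: R0=0x76 R1=0x99 R2=0x34 R3=0x1d R4=0x52  N=0 Z=0
after  1: R0=0x76 R1=0x99 R2=0x34 R3=0xbd R4=0x52  N=1 Z=0
after  2: R0=0x76 R1=0x42 R2=0x34 R3=0xbd R4=0x52  N=0 Z=0
after  3: R0=0x76 R1=0x42 R2=0xbd R3=0xbd R4=0x52  N=0 Z=0
after  4: R0=0x76 R1=0x42 R2=0x34 R3=0xbd R4=0x52  N=0 Z=0
-- IRQ taken; context saved, return-PC = 5 --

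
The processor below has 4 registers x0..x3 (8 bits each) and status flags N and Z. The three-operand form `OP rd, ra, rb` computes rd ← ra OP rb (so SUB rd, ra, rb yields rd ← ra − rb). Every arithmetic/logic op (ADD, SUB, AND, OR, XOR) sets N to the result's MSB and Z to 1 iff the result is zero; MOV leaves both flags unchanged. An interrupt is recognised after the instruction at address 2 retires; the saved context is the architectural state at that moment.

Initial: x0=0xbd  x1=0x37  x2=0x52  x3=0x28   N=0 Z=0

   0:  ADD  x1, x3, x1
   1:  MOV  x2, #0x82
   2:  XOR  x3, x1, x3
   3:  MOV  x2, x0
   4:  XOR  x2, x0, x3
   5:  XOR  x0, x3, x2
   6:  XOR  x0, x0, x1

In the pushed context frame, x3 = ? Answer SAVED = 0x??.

SAVED = 0x77

after  0: x0=0xbd x1=0x5f x2=0x52 x3=0x28  N=0 Z=0
after  1: x0=0xbd x1=0x5f x2=0x82 x3=0x28  N=0 Z=0
after  2: x0=0xbd x1=0x5f x2=0x82 x3=0x77  N=0 Z=0
-- IRQ taken; context saved, return-PC = 3 --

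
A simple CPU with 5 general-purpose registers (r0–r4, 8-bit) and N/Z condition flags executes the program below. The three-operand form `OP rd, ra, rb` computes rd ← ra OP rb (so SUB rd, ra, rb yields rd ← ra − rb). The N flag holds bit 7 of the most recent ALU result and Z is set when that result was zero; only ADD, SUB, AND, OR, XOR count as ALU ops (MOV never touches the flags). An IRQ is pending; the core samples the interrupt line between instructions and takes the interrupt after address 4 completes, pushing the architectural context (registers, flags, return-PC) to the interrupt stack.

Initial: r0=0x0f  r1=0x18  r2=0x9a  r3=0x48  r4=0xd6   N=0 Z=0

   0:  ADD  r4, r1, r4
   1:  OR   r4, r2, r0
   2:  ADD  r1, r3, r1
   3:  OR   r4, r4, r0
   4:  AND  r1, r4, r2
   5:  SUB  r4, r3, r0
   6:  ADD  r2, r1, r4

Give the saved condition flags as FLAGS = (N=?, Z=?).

after  0: r0=0x0f r1=0x18 r2=0x9a r3=0x48 r4=0xee  N=1 Z=0
after  1: r0=0x0f r1=0x18 r2=0x9a r3=0x48 r4=0x9f  N=1 Z=0
after  2: r0=0x0f r1=0x60 r2=0x9a r3=0x48 r4=0x9f  N=0 Z=0
after  3: r0=0x0f r1=0x60 r2=0x9a r3=0x48 r4=0x9f  N=1 Z=0
after  4: r0=0x0f r1=0x9a r2=0x9a r3=0x48 r4=0x9f  N=1 Z=0
-- IRQ taken; context saved, return-PC = 5 --

FLAGS = (N=1, Z=0)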